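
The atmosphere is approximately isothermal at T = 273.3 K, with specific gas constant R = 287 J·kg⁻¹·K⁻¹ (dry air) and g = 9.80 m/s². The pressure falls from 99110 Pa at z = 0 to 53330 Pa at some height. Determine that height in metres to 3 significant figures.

z ≈ 4960 m

Scale height: H = RT/g = 287 × 273.3 / 9.80 = 8003.8 m.
Invert the barometric formula: z = H ln(P₀/P).
P₀/P = 99110/53330 = 1.8584; ln(1.8584) = 0.61972.
z = 8003.8 × 0.61972 = 4960.1 m.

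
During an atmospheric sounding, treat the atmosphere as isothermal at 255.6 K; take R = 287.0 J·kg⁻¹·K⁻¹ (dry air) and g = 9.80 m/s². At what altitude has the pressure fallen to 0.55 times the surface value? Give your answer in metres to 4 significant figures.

z ≈ 4475 m

Scale height: H = RT/g = 287.0 × 255.6 / 9.80 = 7485.4 m.
Set P/P₀ = exp(−z/H) = 0.55, so z = −H ln(0.55).
−ln(0.55) = 0.59784; z = 7485.4 × 0.59784 = 4475.1 m.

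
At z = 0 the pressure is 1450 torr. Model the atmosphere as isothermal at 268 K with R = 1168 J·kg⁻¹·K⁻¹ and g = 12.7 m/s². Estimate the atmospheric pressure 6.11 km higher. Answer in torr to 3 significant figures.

P ≈ 1130 torr

Scale height: H = RT/g = 1168 × 268 / 12.7 = 24648 m.
Barometric formula: P = P₀ exp(−z/H).
z/H = 6110.0/24648 = 0.24789; exp(−0.24789) = 0.78045.
P = 1450 × 0.78045 = 1131.7 torr.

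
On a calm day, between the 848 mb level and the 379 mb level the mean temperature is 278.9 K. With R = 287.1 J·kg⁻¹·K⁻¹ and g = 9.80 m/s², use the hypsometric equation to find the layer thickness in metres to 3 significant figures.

Hypsometric equation: Δz = (R T̄/g) ln(P₁/P₂).
R T̄/g = 287.1 × 278.9 / 9.80 = 8170.6 m.
ln(848/379) = ln(2.2375) = 0.80536.
Δz = 8170.6 × 0.80536 = 6580.3 m.

Δz ≈ 6580 m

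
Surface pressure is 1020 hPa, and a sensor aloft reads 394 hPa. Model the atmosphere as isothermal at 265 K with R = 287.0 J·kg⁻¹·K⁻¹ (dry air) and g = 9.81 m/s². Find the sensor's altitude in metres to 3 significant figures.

z ≈ 7370 m

Scale height: H = RT/g = 287.0 × 265 / 9.81 = 7752.8 m.
Invert the barometric formula: z = H ln(P₀/P).
P₀/P = 1020/394 = 2.5888; ln(2.5888) = 0.95119.
z = 7752.8 × 0.95119 = 7374.4 m.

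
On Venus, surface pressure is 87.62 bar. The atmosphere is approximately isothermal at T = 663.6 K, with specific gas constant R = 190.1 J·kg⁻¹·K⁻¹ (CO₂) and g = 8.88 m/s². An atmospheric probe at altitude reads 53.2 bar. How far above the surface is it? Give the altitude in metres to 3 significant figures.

z ≈ 7090 m

Scale height: H = RT/g = 190.1 × 663.6 / 8.88 = 14206 m.
Invert the barometric formula: z = H ln(P₀/P).
P₀/P = 87.62/53.2 = 1.6470; ln(1.6470) = 0.49896.
z = 14206 × 0.49896 = 7088.2 m.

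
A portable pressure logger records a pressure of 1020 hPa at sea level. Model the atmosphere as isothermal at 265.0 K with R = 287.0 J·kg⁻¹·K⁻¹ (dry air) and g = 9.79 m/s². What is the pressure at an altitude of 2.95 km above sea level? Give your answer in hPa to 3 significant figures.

P ≈ 698 hPa

Scale height: H = RT/g = 287.0 × 265.0 / 9.79 = 7768.6 m.
Barometric formula: P = P₀ exp(−z/H).
z/H = 2950.0/7768.6 = 0.37973; exp(−0.37973) = 0.68405.
P = 1020 × 0.68405 = 697.73 hPa.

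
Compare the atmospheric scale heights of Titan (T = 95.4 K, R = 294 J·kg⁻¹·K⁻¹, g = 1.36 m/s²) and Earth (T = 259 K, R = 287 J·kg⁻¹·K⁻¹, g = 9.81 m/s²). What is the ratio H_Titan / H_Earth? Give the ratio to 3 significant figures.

H = RT/g for each body.
H_Titan = 294 × 95.4 / 1.36 = 20623 m.
H_Earth = 287 × 259 / 9.81 = 7577.3 m.
H_Titan/H_Earth = 20623/7577.3 = 2.7217.

H_Titan/H_Earth ≈ 2.72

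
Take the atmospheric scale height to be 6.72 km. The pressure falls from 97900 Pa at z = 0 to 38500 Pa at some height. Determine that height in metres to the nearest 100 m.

z ≈ 6300 m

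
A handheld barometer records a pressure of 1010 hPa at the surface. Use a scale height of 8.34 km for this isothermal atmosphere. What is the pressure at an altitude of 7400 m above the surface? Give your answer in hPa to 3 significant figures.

Barometric formula: P = P₀ exp(−z/H).
z/H = 7400.0/8340.0 = 0.88729; exp(−0.88729) = 0.41177.
P = 1010 × 0.41177 = 415.89 hPa.

P ≈ 416 hPa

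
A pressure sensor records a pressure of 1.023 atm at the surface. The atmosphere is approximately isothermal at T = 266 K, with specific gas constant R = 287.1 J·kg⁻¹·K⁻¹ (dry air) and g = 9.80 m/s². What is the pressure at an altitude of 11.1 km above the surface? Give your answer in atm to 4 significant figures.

Scale height: H = RT/g = 287.1 × 266 / 9.80 = 7792.7 m.
Barometric formula: P = P₀ exp(−z/H).
z/H = 11100/7792.7 = 1.4244; exp(−1.4244) = 0.24065.
P = 1.023 × 0.24065 = 0.24618 atm.

P ≈ 0.2462 atm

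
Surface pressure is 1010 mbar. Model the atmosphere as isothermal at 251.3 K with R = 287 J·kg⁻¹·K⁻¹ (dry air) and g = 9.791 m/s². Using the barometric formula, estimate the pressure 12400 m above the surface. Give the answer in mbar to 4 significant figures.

Scale height: H = RT/g = 287 × 251.3 / 9.791 = 7366.3 m.
Barometric formula: P = P₀ exp(−z/H).
z/H = 12400/7366.3 = 1.6833; exp(−1.6833) = 0.18576.
P = 1010 × 0.18576 = 187.62 mbar.

P ≈ 187.6 mbar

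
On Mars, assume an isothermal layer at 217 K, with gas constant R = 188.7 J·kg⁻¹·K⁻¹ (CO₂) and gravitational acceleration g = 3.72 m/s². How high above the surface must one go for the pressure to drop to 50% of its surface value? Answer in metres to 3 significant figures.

Scale height: H = RT/g = 188.7 × 217 / 3.72 = 11007 m.
Set P/P₀ = exp(−z/H) = 0.5, so z = −H ln(0.5).
−ln(0.5) = 0.69315; z = 11007 × 0.69315 = 7629.5 m.

z ≈ 7630 m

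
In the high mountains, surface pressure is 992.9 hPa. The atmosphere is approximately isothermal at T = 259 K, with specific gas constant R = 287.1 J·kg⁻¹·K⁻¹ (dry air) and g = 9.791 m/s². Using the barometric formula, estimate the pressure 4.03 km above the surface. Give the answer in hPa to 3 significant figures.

Scale height: H = RT/g = 287.1 × 259 / 9.791 = 7594.6 m.
Barometric formula: P = P₀ exp(−z/H).
z/H = 4030.0/7594.6 = 0.53064; exp(−0.53064) = 0.58823.
P = 992.9 × 0.58823 = 584.05 hPa.

P ≈ 584 hPa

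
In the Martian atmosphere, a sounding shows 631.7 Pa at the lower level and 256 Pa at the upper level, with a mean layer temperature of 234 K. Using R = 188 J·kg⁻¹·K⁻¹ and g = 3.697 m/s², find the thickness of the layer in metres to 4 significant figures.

Δz ≈ 10750 m

Hypsometric equation: Δz = (R T̄/g) ln(P₁/P₂).
R T̄/g = 188 × 234 / 3.697 = 11899 m.
ln(631.7/256) = ln(2.4676) = 0.90325.
Δz = 11899 × 0.90325 = 10748 m.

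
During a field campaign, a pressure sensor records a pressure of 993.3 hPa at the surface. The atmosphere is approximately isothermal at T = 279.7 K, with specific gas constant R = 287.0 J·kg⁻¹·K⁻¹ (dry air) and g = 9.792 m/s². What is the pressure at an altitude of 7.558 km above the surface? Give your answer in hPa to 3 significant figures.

Scale height: H = RT/g = 287.0 × 279.7 / 9.792 = 8197.9 m.
Barometric formula: P = P₀ exp(−z/H).
z/H = 7558.0/8197.9 = 0.92194; exp(−0.92194) = 0.39775.
P = 993.3 × 0.39775 = 395.09 hPa.

P ≈ 395 hPa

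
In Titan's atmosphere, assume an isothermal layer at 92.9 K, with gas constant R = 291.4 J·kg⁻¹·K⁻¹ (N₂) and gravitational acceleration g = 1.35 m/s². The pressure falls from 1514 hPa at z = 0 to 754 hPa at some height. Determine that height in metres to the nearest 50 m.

z ≈ 14000 m

Scale height: H = RT/g = 291.4 × 92.9 / 1.35 = 20053 m.
Invert the barometric formula: z = H ln(P₀/P).
P₀/P = 1514/754 = 2.0080; ln(2.0080) = 0.69714.
z = 20053 × 0.69714 = 13980 m.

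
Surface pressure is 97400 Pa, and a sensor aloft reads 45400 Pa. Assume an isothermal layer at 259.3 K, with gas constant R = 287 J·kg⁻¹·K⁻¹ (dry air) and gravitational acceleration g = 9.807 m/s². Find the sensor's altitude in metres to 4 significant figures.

Scale height: H = RT/g = 287 × 259.3 / 9.807 = 7588.4 m.
Invert the barometric formula: z = H ln(P₀/P).
P₀/P = 97400/45400 = 2.1454; ln(2.1454) = 0.76333.
z = 7588.4 × 0.76333 = 5792.5 m.

z ≈ 5792 m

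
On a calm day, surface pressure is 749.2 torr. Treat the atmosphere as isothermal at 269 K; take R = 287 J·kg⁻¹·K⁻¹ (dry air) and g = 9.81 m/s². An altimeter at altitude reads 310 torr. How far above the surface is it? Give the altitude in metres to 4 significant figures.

Scale height: H = RT/g = 287 × 269 / 9.81 = 7869.8 m.
Invert the barometric formula: z = H ln(P₀/P).
P₀/P = 749.2/310 = 2.4168; ln(2.4168) = 0.88244.
z = 7869.8 × 0.88244 = 6944.6 m.

z ≈ 6945 m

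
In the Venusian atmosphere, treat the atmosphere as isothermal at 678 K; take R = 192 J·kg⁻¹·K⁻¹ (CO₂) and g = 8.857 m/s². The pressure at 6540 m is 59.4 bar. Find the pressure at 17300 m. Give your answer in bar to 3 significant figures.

P ≈ 28.6 bar

Scale height: H = RT/g = 192 × 678 / 8.857 = 14698 m.
Between two levels, P₂ = P₁ exp(−Δz/H) with Δz = z₂ − z₁.
Δz = 17300 − 6540.0 = 10760 m; Δz/H = 10760/14698 = 0.73207.
P₂ = 59.4 × exp(−0.73207) = 59.4 × 0.48091 = 28.566 bar.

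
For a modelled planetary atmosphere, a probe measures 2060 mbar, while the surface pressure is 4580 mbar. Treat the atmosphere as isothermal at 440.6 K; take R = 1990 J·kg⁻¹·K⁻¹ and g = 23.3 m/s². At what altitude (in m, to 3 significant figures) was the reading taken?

z ≈ 30100 m

Scale height: H = RT/g = 1990 × 440.6 / 23.3 = 37631 m.
Invert the barometric formula: z = H ln(P₀/P).
P₀/P = 4580/2060 = 2.2233; ln(2.2233) = 0.79899.
z = 37631 × 0.79899 = 30067 m.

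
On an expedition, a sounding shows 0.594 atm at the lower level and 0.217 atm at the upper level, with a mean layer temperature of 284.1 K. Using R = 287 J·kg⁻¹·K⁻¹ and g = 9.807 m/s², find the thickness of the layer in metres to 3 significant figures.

Hypsometric equation: Δz = (R T̄/g) ln(P₁/P₂).
R T̄/g = 287 × 284.1 / 9.807 = 8314.1 m.
ln(0.594/0.217) = ln(2.7373) = 1.0070.
Δz = 8314.1 × 1.0070 = 8372.3 m.

Δz ≈ 8370 m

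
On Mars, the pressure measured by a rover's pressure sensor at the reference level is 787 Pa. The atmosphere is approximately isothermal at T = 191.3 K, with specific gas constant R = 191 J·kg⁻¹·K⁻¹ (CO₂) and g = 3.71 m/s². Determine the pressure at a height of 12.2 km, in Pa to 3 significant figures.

P ≈ 228 Pa

Scale height: H = RT/g = 191 × 191.3 / 3.71 = 9848.6 m.
Barometric formula: P = P₀ exp(−z/H).
z/H = 12200/9848.6 = 1.2388; exp(−1.2388) = 0.28973.
P = 787 × 0.28973 = 228.02 Pa.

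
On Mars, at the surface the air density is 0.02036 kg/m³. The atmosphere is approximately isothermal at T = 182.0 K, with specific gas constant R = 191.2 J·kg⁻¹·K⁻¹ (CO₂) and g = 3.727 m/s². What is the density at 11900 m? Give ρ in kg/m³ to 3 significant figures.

ρ ≈ 0.00569 kg/m³

Scale height: H = RT/g = 191.2 × 182.0 / 3.727 = 9336.8 m.
In an isothermal atmosphere, density decays like pressure: ρ = ρ₀ exp(−z/H).
z/H = 11900/9336.8 = 1.2745; exp(−1.2745) = 0.27957.
ρ = 0.02036 × 0.27957 = 0.0056920 kg/m³.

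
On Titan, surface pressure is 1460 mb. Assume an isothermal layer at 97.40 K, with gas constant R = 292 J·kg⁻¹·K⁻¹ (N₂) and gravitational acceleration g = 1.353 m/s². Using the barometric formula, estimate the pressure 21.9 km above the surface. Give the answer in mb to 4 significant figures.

P ≈ 515.1 mb

Scale height: H = RT/g = 292 × 97.40 / 1.353 = 21021 m.
Barometric formula: P = P₀ exp(−z/H).
z/H = 21900/21021 = 1.0418; exp(−1.0418) = 0.35282.
P = 1460 × 0.35282 = 515.12 mb.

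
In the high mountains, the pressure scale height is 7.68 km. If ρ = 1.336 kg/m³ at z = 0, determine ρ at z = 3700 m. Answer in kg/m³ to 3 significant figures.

In an isothermal atmosphere, density decays like pressure: ρ = ρ₀ exp(−z/H).
z/H = 3700.0/7680.0 = 0.48177; exp(−0.48177) = 0.61769.
ρ = 1.336 × 0.61769 = 0.82523 kg/m³.

ρ ≈ 0.825 kg/m³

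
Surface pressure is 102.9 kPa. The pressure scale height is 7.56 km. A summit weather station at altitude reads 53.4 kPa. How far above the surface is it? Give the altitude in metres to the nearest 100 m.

z ≈ 5000 m

Invert the barometric formula: z = H ln(P₀/P).
P₀/P = 102.9/53.4 = 1.9270; ln(1.9270) = 0.65596.
z = 7560.0 × 0.65596 = 4959.1 m.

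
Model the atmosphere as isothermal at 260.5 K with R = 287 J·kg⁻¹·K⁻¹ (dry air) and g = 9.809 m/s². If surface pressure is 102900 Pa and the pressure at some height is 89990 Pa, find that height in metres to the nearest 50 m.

z ≈ 1000 m

Scale height: H = RT/g = 287 × 260.5 / 9.809 = 7621.9 m.
Invert the barometric formula: z = H ln(P₀/P).
P₀/P = 102900/89990 = 1.1435; ln(1.1435) = 0.13409.
z = 7621.9 × 0.13409 = 1022.0 m.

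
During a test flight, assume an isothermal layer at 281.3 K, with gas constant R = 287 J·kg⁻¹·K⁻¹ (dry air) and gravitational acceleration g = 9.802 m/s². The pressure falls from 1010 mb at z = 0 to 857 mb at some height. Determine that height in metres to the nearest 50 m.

z ≈ 1350 m

Scale height: H = RT/g = 287 × 281.3 / 9.802 = 8236.4 m.
Invert the barometric formula: z = H ln(P₀/P).
P₀/P = 1010/857 = 1.1785; ln(1.1785) = 0.16424.
z = 8236.4 × 0.16424 = 1352.7 m.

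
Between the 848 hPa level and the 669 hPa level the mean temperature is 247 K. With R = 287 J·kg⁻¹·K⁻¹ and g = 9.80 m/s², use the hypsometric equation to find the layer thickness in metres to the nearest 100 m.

Hypsometric equation: Δz = (R T̄/g) ln(P₁/P₂).
R T̄/g = 287 × 247 / 9.80 = 7233.6 m.
ln(848/669) = ln(1.2676) = 0.23713.
Δz = 7233.6 × 0.23713 = 1715.3 m.

Δz ≈ 1700 m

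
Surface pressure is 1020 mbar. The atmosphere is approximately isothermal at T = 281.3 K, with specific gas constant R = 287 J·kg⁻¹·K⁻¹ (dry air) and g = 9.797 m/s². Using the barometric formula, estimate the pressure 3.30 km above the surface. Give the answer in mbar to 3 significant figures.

P ≈ 683 mbar

Scale height: H = RT/g = 287 × 281.3 / 9.797 = 8240.6 m.
Barometric formula: P = P₀ exp(−z/H).
z/H = 3300.0/8240.6 = 0.40046; exp(−0.40046) = 0.67001.
P = 1020 × 0.67001 = 683.41 mbar.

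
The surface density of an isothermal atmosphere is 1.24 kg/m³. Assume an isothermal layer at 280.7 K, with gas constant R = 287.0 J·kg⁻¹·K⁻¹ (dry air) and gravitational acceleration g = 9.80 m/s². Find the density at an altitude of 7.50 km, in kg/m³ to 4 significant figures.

Scale height: H = RT/g = 287.0 × 280.7 / 9.80 = 8220.5 m.
In an isothermal atmosphere, density decays like pressure: ρ = ρ₀ exp(−z/H).
z/H = 7500.0/8220.5 = 0.91235; exp(−0.91235) = 0.40158.
ρ = 1.24 × 0.40158 = 0.49796 kg/m³.

ρ ≈ 0.4980 kg/m³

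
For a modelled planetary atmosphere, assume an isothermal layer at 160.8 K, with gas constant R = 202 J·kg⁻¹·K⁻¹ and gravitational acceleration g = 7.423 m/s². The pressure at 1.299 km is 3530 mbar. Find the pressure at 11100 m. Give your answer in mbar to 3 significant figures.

Scale height: H = RT/g = 202 × 160.8 / 7.423 = 4375.8 m.
Between two levels, P₂ = P₁ exp(−Δz/H) with Δz = z₂ − z₁.
Δz = 11100 − 1299.0 = 9801.0 m; Δz/H = 9801.0/4375.8 = 2.2398.
P₂ = 3530 × exp(−2.2398) = 3530 × 0.10648 = 375.87 mbar.

P ≈ 376 mbar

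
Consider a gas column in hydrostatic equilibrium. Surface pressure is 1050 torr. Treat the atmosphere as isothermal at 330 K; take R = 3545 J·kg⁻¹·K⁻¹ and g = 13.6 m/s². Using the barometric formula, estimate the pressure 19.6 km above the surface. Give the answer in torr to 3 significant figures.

Scale height: H = RT/g = 3545 × 330 / 13.6 = 86018 m.
Barometric formula: P = P₀ exp(−z/H).
z/H = 19600/86018 = 0.22786; exp(−0.22786) = 0.79624.
P = 1050 × 0.79624 = 836.05 torr.

P ≈ 836 torr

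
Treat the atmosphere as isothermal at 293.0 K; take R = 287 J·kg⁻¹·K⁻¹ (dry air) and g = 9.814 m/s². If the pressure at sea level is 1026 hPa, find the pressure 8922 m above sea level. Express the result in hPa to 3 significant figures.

Scale height: H = RT/g = 287 × 293.0 / 9.814 = 8568.5 m.
Barometric formula: P = P₀ exp(−z/H).
z/H = 8922.0/8568.5 = 1.0413; exp(−1.0413) = 0.35300.
P = 1026 × 0.35300 = 362.18 hPa.

P ≈ 362 hPa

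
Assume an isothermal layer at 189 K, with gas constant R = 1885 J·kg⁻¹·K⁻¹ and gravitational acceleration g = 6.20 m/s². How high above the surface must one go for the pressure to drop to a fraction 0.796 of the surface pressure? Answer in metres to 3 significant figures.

z ≈ 13100 m

Scale height: H = RT/g = 1885 × 189 / 6.20 = 57462 m.
Set P/P₀ = exp(−z/H) = 0.796, so z = −H ln(0.796).
−ln(0.796) = 0.22816; z = 57462 × 0.22816 = 13111 m.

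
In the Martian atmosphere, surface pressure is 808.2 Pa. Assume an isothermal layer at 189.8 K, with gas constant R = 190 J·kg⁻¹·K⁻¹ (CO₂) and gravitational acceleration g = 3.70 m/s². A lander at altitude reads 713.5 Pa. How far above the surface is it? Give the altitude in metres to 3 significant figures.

z ≈ 1210 m

Scale height: H = RT/g = 190 × 189.8 / 3.70 = 9746.5 m.
Invert the barometric formula: z = H ln(P₀/P).
P₀/P = 808.2/713.5 = 1.1327; ln(1.1327) = 0.12460.
z = 9746.5 × 0.12460 = 1214.4 m.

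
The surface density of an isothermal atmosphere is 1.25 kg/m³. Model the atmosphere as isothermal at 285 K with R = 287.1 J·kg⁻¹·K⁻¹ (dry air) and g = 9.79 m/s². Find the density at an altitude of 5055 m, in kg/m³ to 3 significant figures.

ρ ≈ 0.683 kg/m³

Scale height: H = RT/g = 287.1 × 285 / 9.79 = 8357.9 m.
In an isothermal atmosphere, density decays like pressure: ρ = ρ₀ exp(−z/H).
z/H = 5055.0/8357.9 = 0.60482; exp(−0.60482) = 0.54617.
ρ = 1.25 × 0.54617 = 0.68271 kg/m³.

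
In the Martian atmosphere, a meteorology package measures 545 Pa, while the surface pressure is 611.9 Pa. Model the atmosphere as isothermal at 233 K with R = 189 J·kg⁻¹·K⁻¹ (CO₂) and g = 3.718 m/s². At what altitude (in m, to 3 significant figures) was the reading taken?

z ≈ 1370 m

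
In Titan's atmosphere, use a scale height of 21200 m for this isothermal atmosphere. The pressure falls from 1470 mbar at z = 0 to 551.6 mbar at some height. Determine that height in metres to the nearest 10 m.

z ≈ 20780 m

Invert the barometric formula: z = H ln(P₀/P).
P₀/P = 1470/551.6 = 2.6650; ln(2.6650) = 0.98020.
z = 21200 × 0.98020 = 20780 m.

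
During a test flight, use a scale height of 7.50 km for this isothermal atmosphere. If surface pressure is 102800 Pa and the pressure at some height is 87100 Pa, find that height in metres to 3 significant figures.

Invert the barometric formula: z = H ln(P₀/P).
P₀/P = 102800/87100 = 1.1803; ln(1.1803) = 0.16577.
z = 7500.0 × 0.16577 = 1243.3 m.

z ≈ 1240 m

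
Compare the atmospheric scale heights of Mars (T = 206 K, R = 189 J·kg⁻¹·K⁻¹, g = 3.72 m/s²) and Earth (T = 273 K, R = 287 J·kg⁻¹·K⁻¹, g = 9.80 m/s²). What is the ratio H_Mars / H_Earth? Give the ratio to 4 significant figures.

H_Mars/H_Earth ≈ 1.309

H = RT/g for each body.
H_Mars = 189 × 206 / 3.72 = 10466 m.
H_Earth = 287 × 273 / 9.80 = 7995.0 m.
H_Mars/H_Earth = 10466/7995.0 = 1.3091.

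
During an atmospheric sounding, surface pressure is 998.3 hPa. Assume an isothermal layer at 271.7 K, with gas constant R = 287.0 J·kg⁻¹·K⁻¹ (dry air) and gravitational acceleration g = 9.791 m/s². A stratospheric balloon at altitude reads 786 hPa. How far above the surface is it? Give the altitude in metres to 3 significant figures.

z ≈ 1900 m

Scale height: H = RT/g = 287.0 × 271.7 / 9.791 = 7964.2 m.
Invert the barometric formula: z = H ln(P₀/P).
P₀/P = 998.3/786 = 1.2701; ln(1.2701) = 0.23910.
z = 7964.2 × 0.23910 = 1904.2 m.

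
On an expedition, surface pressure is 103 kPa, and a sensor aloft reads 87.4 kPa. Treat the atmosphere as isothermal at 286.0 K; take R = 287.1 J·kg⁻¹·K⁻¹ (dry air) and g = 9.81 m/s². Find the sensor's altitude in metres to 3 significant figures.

Scale height: H = RT/g = 287.1 × 286.0 / 9.81 = 8370.1 m.
Invert the barometric formula: z = H ln(P₀/P).
P₀/P = 103/87.4 = 1.1785; ln(1.1785) = 0.16424.
z = 8370.1 × 0.16424 = 1374.7 m.

z ≈ 1370 m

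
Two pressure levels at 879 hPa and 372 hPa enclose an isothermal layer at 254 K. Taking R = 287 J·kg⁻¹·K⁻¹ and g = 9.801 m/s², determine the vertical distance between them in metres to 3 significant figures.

Δz ≈ 6400 m

Hypsometric equation: Δz = (R T̄/g) ln(P₁/P₂).
R T̄/g = 287 × 254 / 9.801 = 7437.8 m.
ln(879/372) = ln(2.3629) = 0.85989.
Δz = 7437.8 × 0.85989 = 6395.7 m.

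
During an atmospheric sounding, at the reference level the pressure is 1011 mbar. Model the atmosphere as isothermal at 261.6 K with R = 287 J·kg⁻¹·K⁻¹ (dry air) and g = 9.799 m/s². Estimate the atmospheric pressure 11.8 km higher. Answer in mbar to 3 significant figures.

Scale height: H = RT/g = 287 × 261.6 / 9.799 = 7661.9 m.
Barometric formula: P = P₀ exp(−z/H).
z/H = 11800/7661.9 = 1.5401; exp(−1.5401) = 0.21436.
P = 1011 × 0.21436 = 216.72 mbar.

P ≈ 217 mbar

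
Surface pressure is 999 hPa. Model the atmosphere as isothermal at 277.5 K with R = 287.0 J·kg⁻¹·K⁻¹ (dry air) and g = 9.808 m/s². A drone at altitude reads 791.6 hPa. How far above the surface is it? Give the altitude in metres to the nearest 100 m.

z ≈ 1900 m

Scale height: H = RT/g = 287.0 × 277.5 / 9.808 = 8120.2 m.
Invert the barometric formula: z = H ln(P₀/P).
P₀/P = 999/791.6 = 1.2620; ln(1.2620) = 0.23270.
z = 8120.2 × 0.23270 = 1889.6 m.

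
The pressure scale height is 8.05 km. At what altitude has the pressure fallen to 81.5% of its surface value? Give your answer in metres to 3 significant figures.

z ≈ 1650 m

Set P/P₀ = exp(−z/H) = 0.815, so z = −H ln(0.815).
−ln(0.815) = 0.20457; z = 8050.0 × 0.20457 = 1646.8 m.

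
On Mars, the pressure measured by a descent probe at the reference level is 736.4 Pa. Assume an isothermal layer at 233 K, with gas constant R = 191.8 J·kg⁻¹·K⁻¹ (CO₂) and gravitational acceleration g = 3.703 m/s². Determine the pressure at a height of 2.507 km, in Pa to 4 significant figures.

P ≈ 598.3 Pa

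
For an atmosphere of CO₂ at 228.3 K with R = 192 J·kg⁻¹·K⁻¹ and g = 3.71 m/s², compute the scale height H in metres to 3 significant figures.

The scale height of an isothermal atmosphere is H = RT/g.
H = 192 × 228.3 / 3.71 = 43834/3.71 = 11815 m.

H ≈ 11800 m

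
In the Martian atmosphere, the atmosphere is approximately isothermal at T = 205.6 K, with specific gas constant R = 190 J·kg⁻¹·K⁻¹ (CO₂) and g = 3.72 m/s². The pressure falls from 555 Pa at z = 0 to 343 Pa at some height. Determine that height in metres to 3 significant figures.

z ≈ 5050 m

Scale height: H = RT/g = 190 × 205.6 / 3.72 = 10501 m.
Invert the barometric formula: z = H ln(P₀/P).
P₀/P = 555/343 = 1.6181; ln(1.6181) = 0.48125.
z = 10501 × 0.48125 = 5053.6 m.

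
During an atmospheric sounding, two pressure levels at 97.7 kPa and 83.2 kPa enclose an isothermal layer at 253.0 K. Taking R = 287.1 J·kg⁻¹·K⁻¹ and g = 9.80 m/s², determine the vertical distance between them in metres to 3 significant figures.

Hypsometric equation: Δz = (R T̄/g) ln(P₁/P₂).
R T̄/g = 287.1 × 253.0 / 9.80 = 7411.9 m.
ln(97.7/83.2) = ln(1.1743) = 0.16067.
Δz = 7411.9 × 0.16067 = 1190.9 m.

Δz ≈ 1190 m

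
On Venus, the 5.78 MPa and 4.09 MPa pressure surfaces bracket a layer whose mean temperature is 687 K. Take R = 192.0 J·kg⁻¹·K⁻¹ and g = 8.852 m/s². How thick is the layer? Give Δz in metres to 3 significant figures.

Hypsometric equation: Δz = (R T̄/g) ln(P₁/P₂).
R T̄/g = 192.0 × 687 / 8.852 = 14901 m.
ln(5.78/4.09) = ln(1.4132) = 0.34586.
Δz = 14901 × 0.34586 = 5153.7 m.

Δz ≈ 5150 m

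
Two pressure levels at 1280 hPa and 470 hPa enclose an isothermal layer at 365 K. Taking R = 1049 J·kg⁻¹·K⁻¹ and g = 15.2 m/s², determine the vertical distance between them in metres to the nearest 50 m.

Hypsometric equation: Δz = (R T̄/g) ln(P₁/P₂).
R T̄/g = 1049 × 365 / 15.2 = 25190 m.
ln(1280/470) = ln(2.7234) = 1.0019.
Δz = 25190 × 1.0019 = 25238 m.

Δz ≈ 25250 m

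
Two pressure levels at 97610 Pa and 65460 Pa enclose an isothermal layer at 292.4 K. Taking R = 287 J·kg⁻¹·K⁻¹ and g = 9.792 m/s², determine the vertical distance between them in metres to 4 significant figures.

Δz ≈ 3424 m

Hypsometric equation: Δz = (R T̄/g) ln(P₁/P₂).
R T̄/g = 287 × 292.4 / 9.792 = 8570.1 m.
ln(97610/65460) = ln(1.4911) = 0.39951.
Δz = 8570.1 × 0.39951 = 3423.8 m.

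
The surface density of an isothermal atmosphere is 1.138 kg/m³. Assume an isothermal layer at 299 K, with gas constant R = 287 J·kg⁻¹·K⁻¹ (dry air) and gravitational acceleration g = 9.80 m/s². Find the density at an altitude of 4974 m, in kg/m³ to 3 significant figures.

ρ ≈ 0.645 kg/m³

Scale height: H = RT/g = 287 × 299 / 9.80 = 8756.4 m.
In an isothermal atmosphere, density decays like pressure: ρ = ρ₀ exp(−z/H).
z/H = 4974.0/8756.4 = 0.56804; exp(−0.56804) = 0.56663.
ρ = 1.138 × 0.56663 = 0.64482 kg/m³.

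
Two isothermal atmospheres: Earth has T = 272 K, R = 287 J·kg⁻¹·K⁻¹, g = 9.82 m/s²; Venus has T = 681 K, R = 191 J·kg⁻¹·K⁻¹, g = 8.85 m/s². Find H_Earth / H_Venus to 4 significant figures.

H_Earth/H_Venus ≈ 0.5409

H = RT/g for each body.
H_Earth = 287 × 272 / 9.82 = 7949.5 m.
H_Venus = 191 × 681 / 8.85 = 14697 m.
H_Earth/H_Venus = 7949.5/14697 = 0.54089.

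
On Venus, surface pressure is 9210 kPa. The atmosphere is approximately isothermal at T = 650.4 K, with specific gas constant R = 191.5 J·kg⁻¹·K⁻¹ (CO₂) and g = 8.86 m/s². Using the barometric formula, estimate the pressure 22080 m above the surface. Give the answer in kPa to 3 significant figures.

Scale height: H = RT/g = 191.5 × 650.4 / 8.86 = 14058 m.
Barometric formula: P = P₀ exp(−z/H).
z/H = 22080/14058 = 1.5706; exp(−1.5706) = 0.20792.
P = 9210 × 0.20792 = 1914.9 kPa.

P ≈ 1910 kPa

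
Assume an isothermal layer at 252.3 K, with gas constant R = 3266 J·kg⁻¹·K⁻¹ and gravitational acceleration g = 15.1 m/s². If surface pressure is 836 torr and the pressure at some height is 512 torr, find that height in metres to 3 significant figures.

z ≈ 26800 m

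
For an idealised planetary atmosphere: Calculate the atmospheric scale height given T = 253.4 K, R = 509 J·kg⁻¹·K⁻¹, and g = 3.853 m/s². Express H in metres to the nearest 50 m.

H ≈ 33500 m

The scale height of an isothermal atmosphere is H = RT/g.
H = 509 × 253.4 / 3.853 = 128980/3.853 = 33475 m.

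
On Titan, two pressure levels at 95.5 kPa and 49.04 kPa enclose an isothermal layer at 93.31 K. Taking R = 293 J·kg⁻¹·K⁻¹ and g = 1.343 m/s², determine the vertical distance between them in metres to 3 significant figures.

Hypsometric equation: Δz = (R T̄/g) ln(P₁/P₂).
R T̄/g = 293 × 93.31 / 1.343 = 20357 m.
ln(95.5/49.04) = ln(1.9474) = 0.66650.
Δz = 20357 × 0.66650 = 13568 m.

Δz ≈ 13600 m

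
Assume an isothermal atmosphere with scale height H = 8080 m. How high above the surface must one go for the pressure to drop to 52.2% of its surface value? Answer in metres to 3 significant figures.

Set P/P₀ = exp(−z/H) = 0.522, so z = −H ln(0.522).
−ln(0.522) = 0.65009; z = 8080.0 × 0.65009 = 5252.7 m.

z ≈ 5250 m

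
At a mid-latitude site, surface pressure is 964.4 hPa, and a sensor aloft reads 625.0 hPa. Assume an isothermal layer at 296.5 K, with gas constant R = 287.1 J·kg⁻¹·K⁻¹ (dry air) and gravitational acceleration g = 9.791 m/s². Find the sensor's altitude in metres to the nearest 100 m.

Scale height: H = RT/g = 287.1 × 296.5 / 9.791 = 8694.2 m.
Invert the barometric formula: z = H ln(P₀/P).
P₀/P = 964.4/625.0 = 1.5430; ln(1.5430) = 0.43373.
z = 8694.2 × 0.43373 = 3770.9 m.

z ≈ 3800 m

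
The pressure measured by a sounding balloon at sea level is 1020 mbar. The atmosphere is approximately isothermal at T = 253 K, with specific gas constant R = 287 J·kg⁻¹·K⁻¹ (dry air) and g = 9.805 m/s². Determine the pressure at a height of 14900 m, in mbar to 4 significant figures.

P ≈ 136.4 mbar

Scale height: H = RT/g = 287 × 253 / 9.805 = 7405.5 m.
Barometric formula: P = P₀ exp(−z/H).
z/H = 14900/7405.5 = 2.0120; exp(−2.0120) = 0.13372.
P = 1020 × 0.13372 = 136.39 mbar.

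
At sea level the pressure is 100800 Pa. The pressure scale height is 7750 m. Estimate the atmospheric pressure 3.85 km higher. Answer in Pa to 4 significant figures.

Barometric formula: P = P₀ exp(−z/H).
z/H = 3850.0/7750.0 = 0.49677; exp(−0.49677) = 0.60849.
P = 100800 × 0.60849 = 61336 Pa.

P ≈ 61340 Pa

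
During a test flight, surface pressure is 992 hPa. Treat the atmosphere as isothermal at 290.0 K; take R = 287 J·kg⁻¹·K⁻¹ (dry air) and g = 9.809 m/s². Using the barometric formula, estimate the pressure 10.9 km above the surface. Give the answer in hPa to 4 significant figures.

Scale height: H = RT/g = 287 × 290.0 / 9.809 = 8485.1 m.
Barometric formula: P = P₀ exp(−z/H).
z/H = 10900/8485.1 = 1.2846; exp(−1.2846) = 0.27676.
P = 992 × 0.27676 = 274.55 hPa.

P ≈ 274.5 hPa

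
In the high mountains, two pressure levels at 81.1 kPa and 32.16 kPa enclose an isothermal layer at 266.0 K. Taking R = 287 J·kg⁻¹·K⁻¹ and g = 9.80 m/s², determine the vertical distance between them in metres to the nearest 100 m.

Hypsometric equation: Δz = (R T̄/g) ln(P₁/P₂).
R T̄/g = 287 × 266.0 / 9.80 = 7790.0 m.
ln(81.1/32.16) = ln(2.5218) = 0.92497.
Δz = 7790.0 × 0.92497 = 7205.5 m.

Δz ≈ 7200 m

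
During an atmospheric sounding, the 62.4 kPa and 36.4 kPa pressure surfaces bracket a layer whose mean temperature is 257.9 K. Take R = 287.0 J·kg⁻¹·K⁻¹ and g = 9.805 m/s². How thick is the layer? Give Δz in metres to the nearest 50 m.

Δz ≈ 4050 m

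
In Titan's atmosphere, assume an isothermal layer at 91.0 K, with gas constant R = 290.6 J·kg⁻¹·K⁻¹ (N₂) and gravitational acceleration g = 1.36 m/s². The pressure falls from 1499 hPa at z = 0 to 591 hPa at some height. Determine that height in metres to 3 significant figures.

z ≈ 18100 m

Scale height: H = RT/g = 290.6 × 91.0 / 1.36 = 19445 m.
Invert the barometric formula: z = H ln(P₀/P).
P₀/P = 1499/591 = 2.5364; ln(2.5364) = 0.93075.
z = 19445 × 0.93075 = 18098 m.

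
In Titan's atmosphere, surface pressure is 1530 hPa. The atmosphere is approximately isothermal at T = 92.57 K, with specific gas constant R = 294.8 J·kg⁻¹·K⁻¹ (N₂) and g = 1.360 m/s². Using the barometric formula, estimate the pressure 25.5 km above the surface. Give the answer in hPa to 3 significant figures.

P ≈ 429 hPa

Scale height: H = RT/g = 294.8 × 92.57 / 1.360 = 20066 m.
Barometric formula: P = P₀ exp(−z/H).
z/H = 25500/20066 = 1.2708; exp(−1.2708) = 0.28061.
P = 1530 × 0.28061 = 429.33 hPa.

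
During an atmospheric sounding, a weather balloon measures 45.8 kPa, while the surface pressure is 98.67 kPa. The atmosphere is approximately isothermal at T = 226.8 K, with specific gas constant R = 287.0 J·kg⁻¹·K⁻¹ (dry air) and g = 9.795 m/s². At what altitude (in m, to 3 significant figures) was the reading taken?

Scale height: H = RT/g = 287.0 × 226.8 / 9.795 = 6645.4 m.
Invert the barometric formula: z = H ln(P₀/P).
P₀/P = 98.67/45.8 = 2.1544; ln(2.1544) = 0.76751.
z = 6645.4 × 0.76751 = 5100.4 m.

z ≈ 5100 m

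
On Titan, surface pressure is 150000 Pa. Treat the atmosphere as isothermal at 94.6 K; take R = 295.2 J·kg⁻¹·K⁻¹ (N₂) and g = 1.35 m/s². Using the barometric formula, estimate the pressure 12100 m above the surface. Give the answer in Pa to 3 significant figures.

Scale height: H = RT/g = 295.2 × 94.6 / 1.35 = 20686 m.
Barometric formula: P = P₀ exp(−z/H).
z/H = 12100/20686 = 0.58494; exp(−0.58494) = 0.55714.
P = 150000 × 0.55714 = 83571 Pa.

P ≈ 83600 Pa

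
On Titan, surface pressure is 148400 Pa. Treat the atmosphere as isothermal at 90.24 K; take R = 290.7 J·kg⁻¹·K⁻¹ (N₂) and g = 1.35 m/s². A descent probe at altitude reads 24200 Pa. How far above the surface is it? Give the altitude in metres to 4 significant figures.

z ≈ 35240 m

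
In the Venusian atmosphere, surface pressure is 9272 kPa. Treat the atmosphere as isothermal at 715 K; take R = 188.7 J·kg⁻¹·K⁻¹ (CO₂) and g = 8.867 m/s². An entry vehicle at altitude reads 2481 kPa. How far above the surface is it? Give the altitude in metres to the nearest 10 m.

z ≈ 20060 m

Scale height: H = RT/g = 188.7 × 715 / 8.867 = 15216 m.
Invert the barometric formula: z = H ln(P₀/P).
P₀/P = 9272/2481 = 3.7372; ln(3.7372) = 1.3183.
z = 15216 × 1.3183 = 20059 m.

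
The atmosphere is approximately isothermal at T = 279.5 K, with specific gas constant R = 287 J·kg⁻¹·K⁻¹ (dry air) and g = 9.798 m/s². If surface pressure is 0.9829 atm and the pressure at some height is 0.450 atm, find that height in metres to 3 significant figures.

Scale height: H = RT/g = 287 × 279.5 / 9.798 = 8187.0 m.
Invert the barometric formula: z = H ln(P₀/P).
P₀/P = 0.9829/0.450 = 2.1842; ln(2.1842) = 0.78125.
z = 8187.0 × 0.78125 = 6396.1 m.

z ≈ 6400 m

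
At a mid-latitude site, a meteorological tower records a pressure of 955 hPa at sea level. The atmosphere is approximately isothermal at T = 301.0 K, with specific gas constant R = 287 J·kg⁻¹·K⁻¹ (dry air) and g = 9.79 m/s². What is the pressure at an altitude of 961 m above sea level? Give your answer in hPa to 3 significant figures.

P ≈ 856 hPa

Scale height: H = RT/g = 287 × 301.0 / 9.79 = 8824.0 m.
Barometric formula: P = P₀ exp(−z/H).
z/H = 961.00/8824.0 = 0.10891; exp(−0.10891) = 0.89681.
P = 955 × 0.89681 = 856.45 hPa.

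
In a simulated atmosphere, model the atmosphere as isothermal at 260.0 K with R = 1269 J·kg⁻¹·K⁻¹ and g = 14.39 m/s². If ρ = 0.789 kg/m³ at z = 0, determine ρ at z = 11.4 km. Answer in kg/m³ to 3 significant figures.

ρ ≈ 0.480 kg/m³

Scale height: H = RT/g = 1269 × 260.0 / 14.39 = 22928 m.
In an isothermal atmosphere, density decays like pressure: ρ = ρ₀ exp(−z/H).
z/H = 11400/22928 = 0.49721; exp(−0.49721) = 0.60823.
ρ = 0.789 × 0.60823 = 0.47989 kg/m³.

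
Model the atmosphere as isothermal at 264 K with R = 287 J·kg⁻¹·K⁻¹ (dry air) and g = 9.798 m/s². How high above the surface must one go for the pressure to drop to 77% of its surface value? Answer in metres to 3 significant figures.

Scale height: H = RT/g = 287 × 264 / 9.798 = 7733.0 m.
Set P/P₀ = exp(−z/H) = 0.77, so z = −H ln(0.77).
−ln(0.77) = 0.26136; z = 7733.0 × 0.26136 = 2021.1 m.

z ≈ 2020 m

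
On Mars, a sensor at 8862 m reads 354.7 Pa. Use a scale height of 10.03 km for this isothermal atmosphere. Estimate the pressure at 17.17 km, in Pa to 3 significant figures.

P ≈ 155 Pa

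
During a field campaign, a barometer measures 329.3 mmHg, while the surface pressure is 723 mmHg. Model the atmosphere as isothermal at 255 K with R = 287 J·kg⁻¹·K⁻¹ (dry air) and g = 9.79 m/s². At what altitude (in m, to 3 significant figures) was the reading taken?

z ≈ 5880 m

Scale height: H = RT/g = 287 × 255 / 9.79 = 7475.5 m.
Invert the barometric formula: z = H ln(P₀/P).
P₀/P = 723/329.3 = 2.1956; ln(2.1956) = 0.78646.
z = 7475.5 × 0.78646 = 5879.2 m.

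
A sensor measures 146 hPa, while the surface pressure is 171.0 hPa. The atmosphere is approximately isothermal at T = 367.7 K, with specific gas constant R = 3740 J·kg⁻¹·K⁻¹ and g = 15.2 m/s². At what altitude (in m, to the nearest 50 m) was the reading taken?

z ≈ 14300 m

Scale height: H = RT/g = 3740 × 367.7 / 15.2 = 90474 m.
Invert the barometric formula: z = H ln(P₀/P).
P₀/P = 171.0/146 = 1.1712; ln(1.1712) = 0.15803.
z = 90474 × 0.15803 = 14298 m.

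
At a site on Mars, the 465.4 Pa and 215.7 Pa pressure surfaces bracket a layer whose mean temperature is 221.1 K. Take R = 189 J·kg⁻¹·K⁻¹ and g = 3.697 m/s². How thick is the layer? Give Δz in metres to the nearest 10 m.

Δz ≈ 8690 m

Hypsometric equation: Δz = (R T̄/g) ln(P₁/P₂).
R T̄/g = 189 × 221.1 / 3.697 = 11303 m.
ln(465.4/215.7) = ln(2.1576) = 0.76900.
Δz = 11303 × 0.76900 = 8692.0 m.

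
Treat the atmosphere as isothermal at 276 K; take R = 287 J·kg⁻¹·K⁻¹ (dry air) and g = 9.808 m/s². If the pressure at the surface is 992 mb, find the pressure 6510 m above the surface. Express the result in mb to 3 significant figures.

Scale height: H = RT/g = 287 × 276 / 9.808 = 8076.3 m.
Barometric formula: P = P₀ exp(−z/H).
z/H = 6510.0/8076.3 = 0.80606; exp(−0.80606) = 0.44661.
P = 992 × 0.44661 = 443.04 mb.

P ≈ 443 mb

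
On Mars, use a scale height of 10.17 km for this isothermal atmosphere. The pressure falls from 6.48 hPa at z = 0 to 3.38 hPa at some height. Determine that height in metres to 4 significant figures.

Invert the barometric formula: z = H ln(P₀/P).
P₀/P = 6.48/3.38 = 1.9172; ln(1.9172) = 0.65087.
z = 10170 × 0.65087 = 6619.3 m.

z ≈ 6619 m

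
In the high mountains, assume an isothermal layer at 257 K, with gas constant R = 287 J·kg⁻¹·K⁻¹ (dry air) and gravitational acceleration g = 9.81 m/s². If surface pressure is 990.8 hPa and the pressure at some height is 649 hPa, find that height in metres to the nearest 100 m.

Scale height: H = RT/g = 287 × 257 / 9.81 = 7518.8 m.
Invert the barometric formula: z = H ln(P₀/P).
P₀/P = 990.8/649 = 1.5267; ln(1.5267) = 0.42311.
z = 7518.8 × 0.42311 = 3181.3 m.

z ≈ 3200 m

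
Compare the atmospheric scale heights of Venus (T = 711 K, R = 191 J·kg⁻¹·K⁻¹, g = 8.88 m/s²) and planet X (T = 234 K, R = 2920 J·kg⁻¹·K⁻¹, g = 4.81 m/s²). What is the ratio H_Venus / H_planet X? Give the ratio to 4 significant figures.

H_Venus/H_planet X ≈ 0.1077

H = RT/g for each body.
H_Venus = 191 × 711 / 8.88 = 15293 m.
H_planet X = 2920 × 234 / 4.81 = 142050 m.
H_Venus/H_planet X = 15293/142050 = 0.10766.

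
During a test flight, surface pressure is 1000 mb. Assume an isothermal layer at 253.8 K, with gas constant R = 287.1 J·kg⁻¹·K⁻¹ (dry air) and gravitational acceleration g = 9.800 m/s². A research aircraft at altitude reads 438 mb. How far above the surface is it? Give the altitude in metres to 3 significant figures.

z ≈ 6140 m

Scale height: H = RT/g = 287.1 × 253.8 / 9.800 = 7435.3 m.
Invert the barometric formula: z = H ln(P₀/P).
P₀/P = 1000/438 = 2.2831; ln(2.2831) = 0.82553.
z = 7435.3 × 0.82553 = 6138.1 m.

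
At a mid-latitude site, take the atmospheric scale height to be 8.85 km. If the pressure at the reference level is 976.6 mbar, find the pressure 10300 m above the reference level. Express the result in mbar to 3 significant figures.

P ≈ 305 mbar

Barometric formula: P = P₀ exp(−z/H).
z/H = 10300/8850.0 = 1.1638; exp(−1.1638) = 0.31230.
P = 976.6 × 0.31230 = 304.99 mbar.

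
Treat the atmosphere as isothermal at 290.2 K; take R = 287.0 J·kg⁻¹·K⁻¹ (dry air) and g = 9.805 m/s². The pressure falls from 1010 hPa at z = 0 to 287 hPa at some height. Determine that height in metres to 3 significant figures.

z ≈ 10700 m

Scale height: H = RT/g = 287.0 × 290.2 / 9.805 = 8494.4 m.
Invert the barometric formula: z = H ln(P₀/P).
P₀/P = 1010/287 = 3.5192; ln(3.5192) = 1.2582.
z = 8494.4 × 1.2582 = 10688 m.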